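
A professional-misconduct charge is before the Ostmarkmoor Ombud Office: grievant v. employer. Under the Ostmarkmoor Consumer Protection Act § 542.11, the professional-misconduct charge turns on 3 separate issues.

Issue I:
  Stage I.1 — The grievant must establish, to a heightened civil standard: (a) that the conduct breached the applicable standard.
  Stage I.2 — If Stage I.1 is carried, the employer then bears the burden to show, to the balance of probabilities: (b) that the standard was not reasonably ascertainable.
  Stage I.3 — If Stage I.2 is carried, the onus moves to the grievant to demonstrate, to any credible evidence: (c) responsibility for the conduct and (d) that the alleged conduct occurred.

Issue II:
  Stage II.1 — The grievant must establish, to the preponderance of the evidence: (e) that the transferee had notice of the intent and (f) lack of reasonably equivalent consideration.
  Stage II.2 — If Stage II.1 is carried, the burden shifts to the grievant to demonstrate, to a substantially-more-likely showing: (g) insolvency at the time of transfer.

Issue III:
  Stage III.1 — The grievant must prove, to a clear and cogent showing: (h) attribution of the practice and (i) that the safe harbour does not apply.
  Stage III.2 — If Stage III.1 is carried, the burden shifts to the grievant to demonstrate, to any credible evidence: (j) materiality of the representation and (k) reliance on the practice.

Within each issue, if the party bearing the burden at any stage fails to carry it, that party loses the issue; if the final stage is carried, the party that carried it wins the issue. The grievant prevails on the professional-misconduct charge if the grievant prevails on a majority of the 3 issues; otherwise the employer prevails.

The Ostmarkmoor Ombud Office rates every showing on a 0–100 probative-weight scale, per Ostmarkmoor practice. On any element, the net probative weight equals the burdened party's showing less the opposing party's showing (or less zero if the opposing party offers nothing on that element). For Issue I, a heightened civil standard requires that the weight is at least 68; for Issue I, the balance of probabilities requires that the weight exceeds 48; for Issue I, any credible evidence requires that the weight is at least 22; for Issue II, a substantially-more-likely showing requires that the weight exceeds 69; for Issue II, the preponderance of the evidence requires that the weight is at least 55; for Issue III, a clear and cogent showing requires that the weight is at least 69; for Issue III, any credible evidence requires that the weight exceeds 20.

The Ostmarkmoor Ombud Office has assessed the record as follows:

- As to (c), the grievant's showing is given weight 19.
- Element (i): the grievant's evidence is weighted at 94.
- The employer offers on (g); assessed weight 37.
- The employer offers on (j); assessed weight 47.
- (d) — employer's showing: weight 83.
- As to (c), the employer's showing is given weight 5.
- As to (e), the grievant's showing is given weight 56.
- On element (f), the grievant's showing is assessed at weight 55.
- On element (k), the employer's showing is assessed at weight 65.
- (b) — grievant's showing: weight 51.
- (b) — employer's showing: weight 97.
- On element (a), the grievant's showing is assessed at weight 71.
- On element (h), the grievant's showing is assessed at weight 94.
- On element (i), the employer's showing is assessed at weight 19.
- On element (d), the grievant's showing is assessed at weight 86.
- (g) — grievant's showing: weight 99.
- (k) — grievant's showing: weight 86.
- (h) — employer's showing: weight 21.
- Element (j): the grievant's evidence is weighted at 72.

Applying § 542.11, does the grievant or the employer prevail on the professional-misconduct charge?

grievant

— Issue I —
At Stage I.1 the grievant must meet a heightened civil standard (weight is at least 68): on (a) the weight is 71, ≥ 68, so (a) meets the standard.
  All elements met. The burden passes to the employer.
At Stage I.2 the employer must meet the balance of probabilities (weight exceeds 48): on (b) the weight is 97 less the opposing 51 gives net 46, which does not exceed 48, so (b) does not meet the standard.
  Not every element is met, so the employer fails to carry Stage I.2.
So the grievant prevails on this issue.
— Issue II —
At Stage II.1 the grievant must meet the preponderance of the evidence (weight is at least 55): on (e) the weight is 56, which does reach 55, so (e) meets the standard; on (f) the weight is 55, ≥ 55, so (f) meets the standard.
  Stage II.1 carried; the burden remains with the grievant.
At Stage II.2 the grievant must meet a substantially-more-likely showing (weight exceeds 69): on (g) the weight is 99 less the opposing 37 gives net 62, ≤ 69, so (g) does not meet the standard.
  Not every element is met, so the grievant fails to carry Stage II.2.
The analysis ends at Stage II.2; the employer prevails on this issue.
— Issue III —
Stage III.1 — burden on grievant; standard: a clear and cogent showing (weight is at least 69).
    (h): 94 − 21 = 73 ≥ 69 [met]
    (i): 94 − 19 = 75 ≥ 69 [met]
  Stage III.1 is satisfied; the grievant continues to bear the burden.
Stage III.2 — burden on grievant; standard: any credible evidence (weight exceeds 20).
    (j): 72 − 47 = 25 > 20 [met]
    (k): 86 − 65 = 21 > 20 [met]
  Stage III.2 carried; the final stage is satisfied.
All stages carried — the grievant prevails on this issue.
Per-issue: Issue I → grievant; Issue II → employer; Issue III → grievant. The grievant must prevail on a majority of issues; overall, the grievant prevails.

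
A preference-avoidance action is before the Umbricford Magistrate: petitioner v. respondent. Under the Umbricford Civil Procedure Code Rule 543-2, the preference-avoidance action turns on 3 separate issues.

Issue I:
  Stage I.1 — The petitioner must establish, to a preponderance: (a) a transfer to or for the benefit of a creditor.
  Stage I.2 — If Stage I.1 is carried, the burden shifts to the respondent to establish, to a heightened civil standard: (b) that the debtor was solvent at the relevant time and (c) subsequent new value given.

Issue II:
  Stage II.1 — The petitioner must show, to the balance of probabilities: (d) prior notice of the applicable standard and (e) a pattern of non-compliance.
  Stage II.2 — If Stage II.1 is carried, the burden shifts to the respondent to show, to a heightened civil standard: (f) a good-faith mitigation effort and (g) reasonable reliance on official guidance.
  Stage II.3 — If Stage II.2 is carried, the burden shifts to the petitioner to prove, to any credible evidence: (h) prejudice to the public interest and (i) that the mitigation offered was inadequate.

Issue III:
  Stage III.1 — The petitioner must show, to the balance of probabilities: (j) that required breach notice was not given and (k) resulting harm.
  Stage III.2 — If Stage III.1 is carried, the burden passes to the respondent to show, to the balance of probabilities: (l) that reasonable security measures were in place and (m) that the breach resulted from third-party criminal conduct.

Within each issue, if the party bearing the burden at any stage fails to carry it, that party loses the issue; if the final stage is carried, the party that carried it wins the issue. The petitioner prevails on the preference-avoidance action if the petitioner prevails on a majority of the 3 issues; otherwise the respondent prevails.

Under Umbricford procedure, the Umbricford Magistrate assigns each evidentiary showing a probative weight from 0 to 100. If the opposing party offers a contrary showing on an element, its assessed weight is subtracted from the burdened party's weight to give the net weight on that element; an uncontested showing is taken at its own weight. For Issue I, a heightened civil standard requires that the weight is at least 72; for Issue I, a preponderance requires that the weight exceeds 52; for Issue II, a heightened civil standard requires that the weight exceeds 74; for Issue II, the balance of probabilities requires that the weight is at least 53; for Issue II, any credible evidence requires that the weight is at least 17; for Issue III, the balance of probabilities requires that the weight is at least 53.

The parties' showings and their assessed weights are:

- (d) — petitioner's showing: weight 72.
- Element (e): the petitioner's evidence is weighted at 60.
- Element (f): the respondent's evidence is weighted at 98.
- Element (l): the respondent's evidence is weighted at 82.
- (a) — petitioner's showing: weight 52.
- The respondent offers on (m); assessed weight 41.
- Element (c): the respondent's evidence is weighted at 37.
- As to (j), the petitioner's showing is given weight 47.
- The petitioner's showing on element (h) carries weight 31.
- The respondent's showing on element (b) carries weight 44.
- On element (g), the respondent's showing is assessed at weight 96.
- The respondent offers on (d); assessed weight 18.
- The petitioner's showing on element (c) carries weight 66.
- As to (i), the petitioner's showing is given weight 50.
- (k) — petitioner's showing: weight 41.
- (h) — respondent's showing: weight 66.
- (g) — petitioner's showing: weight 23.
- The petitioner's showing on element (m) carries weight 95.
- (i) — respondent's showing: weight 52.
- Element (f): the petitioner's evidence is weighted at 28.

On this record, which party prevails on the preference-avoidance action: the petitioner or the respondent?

respondent

— Issue I —
Stage I.1 — burden on petitioner; standard: a preponderance (weight exceeds 52).
    (a): 52 ≤ 52 [not met]
  Not every element is met, so the petitioner fails to carry Stage I.1.
The respondent prevails on this issue.
— Issue II —
At Stage II.1 the petitioner must meet the balance of probabilities (weight is at least 53): on (d) the weight is 72 less the opposing 18 gives net 54, which does reach 53, so (d) meets the standard; on (e) the weight is 60, which does reach 53, so (e) meets the standard.
  Stage II.1 carried; the burden shifts to the respondent.
At Stage II.2 the respondent must meet a heightened civil standard (weight exceeds 74): on (f) the weight is 98 less the opposing 28 gives net 70, which does not exceed 74, so (f) does not meet the standard; on (g) the weight is 96 less the opposing 23 gives net 73, ≤ 74, so (g) does not meet the standard.
  Stage II.2 not carried; the respondent fails its burden.
The petitioner prevails on this issue.
— Issue III —
At Stage III.1 the petitioner must meet the balance of probabilities (weight is at least 53): on (j) the weight is 47, < 53, so (j) does not meet the standard; on (k) the weight is 41, which does not reach 53, so (k) does not meet the standard.
  The petitioner does not carry Stage III.1.
The respondent prevails on this issue.
Per-issue: Issue I → respondent; Issue II → petitioner; Issue III → respondent. The petitioner must prevail on a majority of issues; overall, the respondent prevails.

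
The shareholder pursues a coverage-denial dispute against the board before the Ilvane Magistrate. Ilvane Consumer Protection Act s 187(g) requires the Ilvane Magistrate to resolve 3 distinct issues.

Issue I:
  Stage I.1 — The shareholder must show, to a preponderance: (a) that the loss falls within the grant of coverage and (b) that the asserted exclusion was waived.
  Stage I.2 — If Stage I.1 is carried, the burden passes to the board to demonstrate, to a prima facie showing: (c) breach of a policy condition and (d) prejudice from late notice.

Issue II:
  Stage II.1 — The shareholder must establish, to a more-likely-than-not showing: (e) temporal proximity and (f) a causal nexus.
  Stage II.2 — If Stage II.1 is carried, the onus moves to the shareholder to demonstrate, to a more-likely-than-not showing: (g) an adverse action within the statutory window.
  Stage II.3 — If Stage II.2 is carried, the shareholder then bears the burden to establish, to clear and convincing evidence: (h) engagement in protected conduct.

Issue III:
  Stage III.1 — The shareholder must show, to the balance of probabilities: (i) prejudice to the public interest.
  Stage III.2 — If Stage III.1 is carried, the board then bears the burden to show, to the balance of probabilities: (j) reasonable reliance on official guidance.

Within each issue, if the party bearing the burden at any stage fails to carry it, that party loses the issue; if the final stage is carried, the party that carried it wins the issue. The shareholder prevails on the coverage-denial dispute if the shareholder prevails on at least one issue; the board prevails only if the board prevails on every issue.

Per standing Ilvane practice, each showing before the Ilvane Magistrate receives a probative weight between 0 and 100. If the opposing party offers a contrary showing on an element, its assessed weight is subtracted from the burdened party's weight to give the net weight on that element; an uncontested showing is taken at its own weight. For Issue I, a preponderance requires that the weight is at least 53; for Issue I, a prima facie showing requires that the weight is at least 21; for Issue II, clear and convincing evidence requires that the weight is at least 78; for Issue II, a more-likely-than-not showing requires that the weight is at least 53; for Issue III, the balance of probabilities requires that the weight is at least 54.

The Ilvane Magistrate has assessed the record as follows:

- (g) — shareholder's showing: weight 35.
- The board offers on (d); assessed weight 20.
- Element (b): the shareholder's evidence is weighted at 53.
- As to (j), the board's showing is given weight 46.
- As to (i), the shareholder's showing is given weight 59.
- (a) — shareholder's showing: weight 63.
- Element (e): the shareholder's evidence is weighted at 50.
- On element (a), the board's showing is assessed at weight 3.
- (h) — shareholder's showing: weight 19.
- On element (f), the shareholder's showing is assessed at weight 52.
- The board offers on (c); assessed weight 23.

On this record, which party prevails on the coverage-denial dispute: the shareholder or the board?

— Issue I —
Stage I.1 — burden on shareholder; standard: a preponderance (weight is at least 53).
    (a): 63 − 3 = 60 ≥ 53 [met]
    (b): 53 ≥ 53 [met]
  The shareholder carries Stage I.1; the board now bears the burden.
Stage I.2 — burden on board; standard: a prima facie showing (weight is at least 21).
    (c): 23 ≥ 21 [met]
    (d): 20 < 21 [not met]
  The board does not carry Stage I.2.
The shareholder prevails on this issue.
— Issue II —
Stage II.1 (shareholder, a more-likely-than-not showing, weight is at least 53): (e) 50 < 53 — fails; (f) 52 < 53 — fails.
  Not every element is met, so the shareholder fails to carry Stage II.1.
The analysis ends at Stage II.1; the board prevails on this issue.
— Issue III —
Stage III.1 (shareholder, the balance of probabilities, weight is at least 54): (i) 59 ≥ 54 — meets.
  The shareholder carries Stage III.1; the board now bears the burden.
Stage III.2 (board, the balance of probabilities, weight is at least 54): (j) 46 < 54 — fails.
  Not every element is met, so the board fails to carry Stage III.2.
The shareholder prevails on this issue.
Per-issue: Issue I → shareholder; Issue II → board; Issue III → shareholder. The shareholder must prevail on at least one issue; overall, the shareholder prevails.

shareholder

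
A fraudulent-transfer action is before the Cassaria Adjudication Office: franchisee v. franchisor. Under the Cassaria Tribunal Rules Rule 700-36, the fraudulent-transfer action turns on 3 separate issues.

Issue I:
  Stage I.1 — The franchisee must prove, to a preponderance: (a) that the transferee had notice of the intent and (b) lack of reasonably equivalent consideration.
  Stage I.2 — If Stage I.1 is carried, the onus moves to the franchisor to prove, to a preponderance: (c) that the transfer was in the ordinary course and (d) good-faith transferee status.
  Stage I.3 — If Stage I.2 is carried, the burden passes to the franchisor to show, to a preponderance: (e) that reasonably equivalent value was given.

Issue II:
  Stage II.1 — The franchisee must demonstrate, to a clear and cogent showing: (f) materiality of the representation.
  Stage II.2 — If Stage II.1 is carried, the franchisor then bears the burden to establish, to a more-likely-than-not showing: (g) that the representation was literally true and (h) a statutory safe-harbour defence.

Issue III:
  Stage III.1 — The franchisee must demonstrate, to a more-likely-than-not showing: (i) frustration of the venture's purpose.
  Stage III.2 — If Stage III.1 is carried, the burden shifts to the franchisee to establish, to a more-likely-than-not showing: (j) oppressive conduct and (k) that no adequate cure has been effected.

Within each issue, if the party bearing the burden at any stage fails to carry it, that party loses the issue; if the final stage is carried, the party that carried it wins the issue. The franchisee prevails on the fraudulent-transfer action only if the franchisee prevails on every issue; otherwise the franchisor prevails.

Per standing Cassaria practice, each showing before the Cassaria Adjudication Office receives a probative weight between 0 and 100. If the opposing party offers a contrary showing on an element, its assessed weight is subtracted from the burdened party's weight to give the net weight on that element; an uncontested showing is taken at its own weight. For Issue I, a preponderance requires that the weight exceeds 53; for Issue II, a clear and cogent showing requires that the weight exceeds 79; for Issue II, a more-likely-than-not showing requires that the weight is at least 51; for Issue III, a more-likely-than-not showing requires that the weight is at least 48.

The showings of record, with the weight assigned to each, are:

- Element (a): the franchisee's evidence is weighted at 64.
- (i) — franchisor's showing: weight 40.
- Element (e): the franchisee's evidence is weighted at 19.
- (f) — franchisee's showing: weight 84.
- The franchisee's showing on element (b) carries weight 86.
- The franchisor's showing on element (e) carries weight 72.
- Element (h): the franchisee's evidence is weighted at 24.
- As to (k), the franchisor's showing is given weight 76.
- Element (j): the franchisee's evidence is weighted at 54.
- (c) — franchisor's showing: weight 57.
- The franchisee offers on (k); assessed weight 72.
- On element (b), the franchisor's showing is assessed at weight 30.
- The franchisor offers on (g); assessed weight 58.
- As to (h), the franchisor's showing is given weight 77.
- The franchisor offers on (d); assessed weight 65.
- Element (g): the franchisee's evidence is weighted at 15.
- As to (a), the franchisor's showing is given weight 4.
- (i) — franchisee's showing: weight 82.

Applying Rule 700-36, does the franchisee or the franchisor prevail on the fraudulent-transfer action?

— Issue I —
Stage I.1 — burden on franchisee; standard: a preponderance (weight exceeds 53).
    (a): 64 − 4 = 60 > 53 [met]
    (b): 86 − 30 = 56 > 53 [met]
  All elements met. The burden passes to the franchisor.
Stage I.2 — burden on franchisor; standard: a preponderance (weight exceeds 53).
    (c): 57 > 53 [met]
    (d): 65 > 53 [met]
  All elements met. The franchisor retains the burden for Stage I.3.
Stage I.3 — burden on franchisor; standard: a preponderance (weight exceeds 53).
    (e): 72 − 19 = 53 ≤ 53 [not met]
  Not every element is met, so the franchisor fails to carry Stage I.3.
So the franchisee prevails on this issue.
— Issue II —
At Stage II.1 the franchisee must meet a clear and cogent showing (weight exceeds 79): on (f) the weight is 84, which does exceed 79, so (f) meets the standard.
  Stage II.1 is satisfied; the onus moves to the franchisor.
At Stage II.2 the franchisor must meet a more-likely-than-not showing (weight is at least 51): on (g) the weight is 58 less the opposing 15 gives net 43, < 51, so (g) does not meet the standard; on (h) the weight is 77 less the opposing 24 gives net 53, ≥ 51, so (h) meets the standard.
  Stage II.2 not carried; the franchisor fails its burden.
The franchisee prevails on this issue.
— Issue III —
Stage III.1 — burden on franchisee; standard: a more-likely-than-not showing (weight is at least 48).
    (i): 82 − 40 = 42 < 48 [not met]
  Stage III.1 not carried; the franchisee fails its burden.
So the franchisor prevails on this issue.
Per-issue: Issue I → franchisee; Issue II → franchisee; Issue III → franchisor. The franchisee must prevail on every issue; overall, the franchisor prevails.

franchisor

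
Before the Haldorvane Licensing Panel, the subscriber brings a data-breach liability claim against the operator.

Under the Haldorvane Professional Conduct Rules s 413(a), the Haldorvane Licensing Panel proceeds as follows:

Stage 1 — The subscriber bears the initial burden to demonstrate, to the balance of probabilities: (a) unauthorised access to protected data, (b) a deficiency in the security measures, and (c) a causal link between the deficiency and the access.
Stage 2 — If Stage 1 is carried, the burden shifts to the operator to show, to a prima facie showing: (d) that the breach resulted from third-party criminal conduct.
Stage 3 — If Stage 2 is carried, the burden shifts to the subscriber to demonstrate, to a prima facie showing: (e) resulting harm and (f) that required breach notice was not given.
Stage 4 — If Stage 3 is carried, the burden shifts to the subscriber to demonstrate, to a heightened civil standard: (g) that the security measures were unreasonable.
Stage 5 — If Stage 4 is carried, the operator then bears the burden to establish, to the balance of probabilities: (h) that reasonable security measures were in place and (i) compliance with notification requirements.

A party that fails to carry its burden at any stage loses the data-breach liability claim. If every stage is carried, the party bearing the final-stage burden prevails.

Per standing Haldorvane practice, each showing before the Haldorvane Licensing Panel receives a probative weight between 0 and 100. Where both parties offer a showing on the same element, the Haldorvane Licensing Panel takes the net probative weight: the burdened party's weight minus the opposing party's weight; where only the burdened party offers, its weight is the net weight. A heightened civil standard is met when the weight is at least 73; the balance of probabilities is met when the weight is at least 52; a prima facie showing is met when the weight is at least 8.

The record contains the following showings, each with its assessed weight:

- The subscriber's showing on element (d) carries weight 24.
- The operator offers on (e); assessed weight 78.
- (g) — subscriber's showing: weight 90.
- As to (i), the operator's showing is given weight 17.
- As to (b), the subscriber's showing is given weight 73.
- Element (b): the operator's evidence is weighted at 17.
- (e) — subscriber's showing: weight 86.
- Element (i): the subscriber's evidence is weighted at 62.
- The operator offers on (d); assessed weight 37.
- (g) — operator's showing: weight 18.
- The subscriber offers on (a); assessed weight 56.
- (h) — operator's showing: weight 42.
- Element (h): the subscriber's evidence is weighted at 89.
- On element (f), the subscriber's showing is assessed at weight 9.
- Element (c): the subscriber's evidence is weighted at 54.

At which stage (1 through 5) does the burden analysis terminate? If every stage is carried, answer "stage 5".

Stage 1 — burden on subscriber; standard: the balance of probabilities (weight is at least 52).
    (a): 56 ≥ 52 [met]
    (b): 73 − 17 = 56 ≥ 52 [met]
    (c): 54 ≥ 52 [met]
  The subscriber carries Stage 1; the operator now bears the burden.
Stage 2 — burden on operator; standard: a prima facie showing (weight is at least 8).
    (d): 37 − 24 = 13 ≥ 8 [met]
  All elements met. The burden passes to the subscriber.
Stage 3 — burden on subscriber; standard: a prima facie showing (weight is at least 8).
    (e): 86 − 78 = 8 ≥ 8 [met]
    (f): 9 ≥ 8 [met]
  All elements met. The subscriber retains the burden for Stage 4.
Stage 4 — burden on subscriber; standard: a heightened civil standard (weight is at least 73).
    (g): 90 − 18 = 72 < 73 [not met]
  Stage 4 not carried; the subscriber fails its burden.
The analysis ends at Stage 4; the operator prevails.

stage 4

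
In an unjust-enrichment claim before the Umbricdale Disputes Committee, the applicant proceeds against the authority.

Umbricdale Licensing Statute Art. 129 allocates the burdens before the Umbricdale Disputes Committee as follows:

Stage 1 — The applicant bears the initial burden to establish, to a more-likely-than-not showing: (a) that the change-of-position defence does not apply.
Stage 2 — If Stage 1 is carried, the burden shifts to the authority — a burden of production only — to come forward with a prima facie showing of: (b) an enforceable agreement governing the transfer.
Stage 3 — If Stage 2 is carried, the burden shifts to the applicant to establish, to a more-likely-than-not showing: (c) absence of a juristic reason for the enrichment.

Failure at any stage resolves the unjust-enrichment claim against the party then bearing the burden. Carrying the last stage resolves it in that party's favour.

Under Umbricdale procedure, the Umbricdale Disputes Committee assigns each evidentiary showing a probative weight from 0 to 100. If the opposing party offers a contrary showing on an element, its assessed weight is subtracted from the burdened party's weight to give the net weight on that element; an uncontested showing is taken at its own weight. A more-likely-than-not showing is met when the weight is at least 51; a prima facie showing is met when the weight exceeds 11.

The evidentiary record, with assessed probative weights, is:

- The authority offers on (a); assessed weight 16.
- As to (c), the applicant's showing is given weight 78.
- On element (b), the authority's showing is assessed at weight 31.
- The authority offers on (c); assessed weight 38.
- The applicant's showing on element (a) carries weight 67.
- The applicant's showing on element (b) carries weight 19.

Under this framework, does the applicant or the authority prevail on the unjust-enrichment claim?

Stage 1 (applicant, a more-likely-than-not showing, weight is at least 51): (a) net 67−16=51 ≥ 51 — meets.
  Stage 1 carried; the burden shifts to the authority.
Stage 2 (authority, a prima facie showing, weight exceeds 11): (b) net 31−19=12 > 11 — meets.
  Stage 2 is satisfied; the onus moves to the applicant.
Stage 3 (applicant, a more-likely-than-not showing, weight is at least 51): (c) net 78−38=40 < 51 — fails.
  The applicant does not carry Stage 3.
The analysis ends at Stage 3; the authority prevails.

authority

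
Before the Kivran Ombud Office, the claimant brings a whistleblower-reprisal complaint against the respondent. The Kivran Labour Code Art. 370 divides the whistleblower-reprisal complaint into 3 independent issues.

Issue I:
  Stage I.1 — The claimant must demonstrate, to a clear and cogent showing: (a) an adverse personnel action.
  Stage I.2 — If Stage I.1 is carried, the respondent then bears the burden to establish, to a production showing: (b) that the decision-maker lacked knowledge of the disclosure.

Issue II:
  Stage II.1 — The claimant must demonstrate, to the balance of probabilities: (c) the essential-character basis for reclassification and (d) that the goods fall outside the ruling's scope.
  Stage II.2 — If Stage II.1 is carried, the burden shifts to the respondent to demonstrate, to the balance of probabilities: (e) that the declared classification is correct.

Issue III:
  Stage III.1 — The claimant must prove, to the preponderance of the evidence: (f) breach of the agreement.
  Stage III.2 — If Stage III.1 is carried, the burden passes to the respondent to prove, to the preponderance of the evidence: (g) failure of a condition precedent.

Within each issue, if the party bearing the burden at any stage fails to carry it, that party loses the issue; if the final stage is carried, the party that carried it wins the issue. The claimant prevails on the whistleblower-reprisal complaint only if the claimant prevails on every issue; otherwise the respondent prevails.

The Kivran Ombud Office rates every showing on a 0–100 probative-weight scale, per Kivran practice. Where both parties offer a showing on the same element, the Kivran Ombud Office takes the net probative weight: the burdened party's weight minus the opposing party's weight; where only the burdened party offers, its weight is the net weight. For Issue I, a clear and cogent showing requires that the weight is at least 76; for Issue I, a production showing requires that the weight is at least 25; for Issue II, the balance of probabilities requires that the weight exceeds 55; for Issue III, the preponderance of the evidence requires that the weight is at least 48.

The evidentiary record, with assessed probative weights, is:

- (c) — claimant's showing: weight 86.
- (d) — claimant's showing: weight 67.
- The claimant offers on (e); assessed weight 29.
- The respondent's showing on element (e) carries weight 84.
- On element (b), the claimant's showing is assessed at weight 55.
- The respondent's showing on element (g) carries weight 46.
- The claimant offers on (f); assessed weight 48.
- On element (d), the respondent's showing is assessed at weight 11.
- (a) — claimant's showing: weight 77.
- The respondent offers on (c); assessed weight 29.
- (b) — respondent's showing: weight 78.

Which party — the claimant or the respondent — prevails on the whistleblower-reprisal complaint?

claimant

— Issue I —
Stage I.1 (claimant, a clear and cogent showing, weight is at least 76): (a) 77 ≥ 76 — meets.
  Stage I.1 is satisfied; the onus moves to the respondent.
Stage I.2 (respondent, a production showing, weight is at least 25): (b) net 78−55=23 < 25 — fails.
  The respondent does not carry Stage I.2.
So the claimant prevails on this issue.
— Issue II —
Stage II.1 (claimant, the balance of probabilities, weight exceeds 55): (c) net 86−29=57 > 55 — meets; (d) net 67−11=56 > 55 — meets.
  Stage II.1 is satisfied; the onus moves to the respondent.
Stage II.2 (respondent, the balance of probabilities, weight exceeds 55): (e) net 84−29=55 ≤ 55 — fails.
  The respondent does not carry Stage II.2.
So the claimant prevails on this issue.
— Issue III —
Stage III.1 (claimant, the preponderance of the evidence, weight is at least 48): (f) 48 ≥ 48 — meets.
  Stage III.1 is satisfied; the onus moves to the respondent.
Stage III.2 (respondent, the preponderance of the evidence, weight is at least 48): (g) 46 < 48 — fails.
  Stage III.2 not carried; the respondent fails its burden.
The analysis ends at Stage III.2; the claimant prevails on this issue.
Per-issue: Issue I → claimant; Issue II → claimant; Issue III → claimant. The claimant must prevail on every issue; overall, the claimant prevails.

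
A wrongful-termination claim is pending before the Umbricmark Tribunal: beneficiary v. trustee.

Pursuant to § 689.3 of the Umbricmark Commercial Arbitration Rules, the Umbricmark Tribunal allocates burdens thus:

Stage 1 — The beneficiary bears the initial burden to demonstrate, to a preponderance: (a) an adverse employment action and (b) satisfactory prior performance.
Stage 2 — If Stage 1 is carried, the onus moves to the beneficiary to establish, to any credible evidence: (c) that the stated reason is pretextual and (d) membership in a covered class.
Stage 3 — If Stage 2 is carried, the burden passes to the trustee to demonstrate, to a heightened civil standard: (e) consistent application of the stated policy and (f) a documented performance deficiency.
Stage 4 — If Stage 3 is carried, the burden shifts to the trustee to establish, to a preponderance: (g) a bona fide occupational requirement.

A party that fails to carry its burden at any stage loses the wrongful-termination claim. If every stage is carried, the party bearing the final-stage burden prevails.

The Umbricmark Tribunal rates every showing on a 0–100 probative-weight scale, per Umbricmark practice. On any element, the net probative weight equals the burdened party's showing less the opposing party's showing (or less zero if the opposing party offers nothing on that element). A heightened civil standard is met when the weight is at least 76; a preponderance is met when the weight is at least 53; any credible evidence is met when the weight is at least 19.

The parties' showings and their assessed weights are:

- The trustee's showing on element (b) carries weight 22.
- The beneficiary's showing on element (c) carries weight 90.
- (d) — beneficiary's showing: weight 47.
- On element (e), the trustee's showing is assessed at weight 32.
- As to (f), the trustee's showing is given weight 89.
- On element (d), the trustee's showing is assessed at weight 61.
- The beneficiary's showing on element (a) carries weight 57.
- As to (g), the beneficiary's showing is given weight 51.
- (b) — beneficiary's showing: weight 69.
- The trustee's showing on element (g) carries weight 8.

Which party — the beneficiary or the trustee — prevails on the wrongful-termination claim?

trustee

Stage 1 — burden on beneficiary; standard: a preponderance (weight is at least 53).
    (a): 57 ≥ 53 [met]
    (b): 69 − 22 = 47 < 53 [not met]
  Not every element is met, so the beneficiary fails to carry Stage 1.
The trustee prevails.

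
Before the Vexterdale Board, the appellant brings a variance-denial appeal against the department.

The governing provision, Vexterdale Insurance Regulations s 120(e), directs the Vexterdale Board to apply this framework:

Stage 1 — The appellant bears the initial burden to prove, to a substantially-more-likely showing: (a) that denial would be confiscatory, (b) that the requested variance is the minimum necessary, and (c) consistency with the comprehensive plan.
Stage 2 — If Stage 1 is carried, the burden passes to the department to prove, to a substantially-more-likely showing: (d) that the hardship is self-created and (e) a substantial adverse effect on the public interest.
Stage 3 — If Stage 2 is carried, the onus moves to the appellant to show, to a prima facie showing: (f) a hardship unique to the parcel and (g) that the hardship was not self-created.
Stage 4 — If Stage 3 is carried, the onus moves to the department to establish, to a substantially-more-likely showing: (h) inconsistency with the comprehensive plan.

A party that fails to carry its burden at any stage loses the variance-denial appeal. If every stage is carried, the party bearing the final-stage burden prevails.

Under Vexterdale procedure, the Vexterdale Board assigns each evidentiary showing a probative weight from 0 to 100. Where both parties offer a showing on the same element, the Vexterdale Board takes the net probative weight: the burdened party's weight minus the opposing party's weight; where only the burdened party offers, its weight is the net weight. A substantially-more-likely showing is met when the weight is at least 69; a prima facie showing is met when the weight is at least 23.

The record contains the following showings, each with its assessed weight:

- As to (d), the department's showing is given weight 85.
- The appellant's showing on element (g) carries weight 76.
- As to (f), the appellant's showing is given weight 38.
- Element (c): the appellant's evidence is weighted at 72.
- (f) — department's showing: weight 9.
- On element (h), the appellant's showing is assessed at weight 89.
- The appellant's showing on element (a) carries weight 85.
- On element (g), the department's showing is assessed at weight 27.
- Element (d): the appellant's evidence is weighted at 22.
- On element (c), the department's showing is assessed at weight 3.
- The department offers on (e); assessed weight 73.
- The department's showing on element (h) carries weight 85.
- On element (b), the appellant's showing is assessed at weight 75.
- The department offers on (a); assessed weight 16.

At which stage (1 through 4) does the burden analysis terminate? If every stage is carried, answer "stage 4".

stage 2

Stage 1 — burden on appellant; standard: a substantially-more-likely showing (weight is at least 69).
    (a): 85 − 16 = 69 ≥ 69 [met]
    (b): 75 ≥ 69 [met]
    (c): 72 − 3 = 69 ≥ 69 [met]
  The appellant carries Stage 1; the department now bears the burden.
Stage 2 — burden on department; standard: a substantially-more-likely showing (weight is at least 69).
    (d): 85 − 22 = 63 < 69 [not met]
    (e): 73 ≥ 69 [met]
  The department does not carry Stage 2.
The analysis ends at Stage 2; the appellant prevails.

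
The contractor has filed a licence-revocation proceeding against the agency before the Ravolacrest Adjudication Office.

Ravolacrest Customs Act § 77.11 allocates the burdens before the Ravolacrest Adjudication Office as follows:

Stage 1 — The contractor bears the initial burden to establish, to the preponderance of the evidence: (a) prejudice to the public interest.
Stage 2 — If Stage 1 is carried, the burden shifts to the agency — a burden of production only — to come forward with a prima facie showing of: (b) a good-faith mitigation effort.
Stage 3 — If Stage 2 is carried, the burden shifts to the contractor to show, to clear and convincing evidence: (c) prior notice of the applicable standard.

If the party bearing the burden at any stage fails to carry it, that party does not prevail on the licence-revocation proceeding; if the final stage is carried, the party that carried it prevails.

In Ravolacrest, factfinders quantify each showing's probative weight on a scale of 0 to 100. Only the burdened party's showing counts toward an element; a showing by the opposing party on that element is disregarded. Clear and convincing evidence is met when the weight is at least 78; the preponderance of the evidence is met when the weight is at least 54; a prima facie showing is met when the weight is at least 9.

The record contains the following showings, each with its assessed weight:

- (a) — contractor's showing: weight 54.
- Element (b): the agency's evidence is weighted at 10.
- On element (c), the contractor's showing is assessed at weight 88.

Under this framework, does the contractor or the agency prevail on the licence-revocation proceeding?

At Stage 1 the contractor must meet the preponderance of the evidence (weight is at least 54): on (a) the weight is 54, ≥ 54, so (a) meets the standard.
  All elements met. The burden passes to the agency.
At Stage 2 the agency must meet a prima facie showing (weight is at least 9): on (b) the weight is 10, which does reach 9, so (b) meets the standard.
  Stage 2 carried; the burden shifts to the contractor.
At Stage 3 the contractor must meet clear and convincing evidence (weight is at least 78): on (c) the weight is 88, which does reach 78, so (c) meets the standard.
  The contractor carries the last stage.
Every stage carried; the contractor prevails.

contractor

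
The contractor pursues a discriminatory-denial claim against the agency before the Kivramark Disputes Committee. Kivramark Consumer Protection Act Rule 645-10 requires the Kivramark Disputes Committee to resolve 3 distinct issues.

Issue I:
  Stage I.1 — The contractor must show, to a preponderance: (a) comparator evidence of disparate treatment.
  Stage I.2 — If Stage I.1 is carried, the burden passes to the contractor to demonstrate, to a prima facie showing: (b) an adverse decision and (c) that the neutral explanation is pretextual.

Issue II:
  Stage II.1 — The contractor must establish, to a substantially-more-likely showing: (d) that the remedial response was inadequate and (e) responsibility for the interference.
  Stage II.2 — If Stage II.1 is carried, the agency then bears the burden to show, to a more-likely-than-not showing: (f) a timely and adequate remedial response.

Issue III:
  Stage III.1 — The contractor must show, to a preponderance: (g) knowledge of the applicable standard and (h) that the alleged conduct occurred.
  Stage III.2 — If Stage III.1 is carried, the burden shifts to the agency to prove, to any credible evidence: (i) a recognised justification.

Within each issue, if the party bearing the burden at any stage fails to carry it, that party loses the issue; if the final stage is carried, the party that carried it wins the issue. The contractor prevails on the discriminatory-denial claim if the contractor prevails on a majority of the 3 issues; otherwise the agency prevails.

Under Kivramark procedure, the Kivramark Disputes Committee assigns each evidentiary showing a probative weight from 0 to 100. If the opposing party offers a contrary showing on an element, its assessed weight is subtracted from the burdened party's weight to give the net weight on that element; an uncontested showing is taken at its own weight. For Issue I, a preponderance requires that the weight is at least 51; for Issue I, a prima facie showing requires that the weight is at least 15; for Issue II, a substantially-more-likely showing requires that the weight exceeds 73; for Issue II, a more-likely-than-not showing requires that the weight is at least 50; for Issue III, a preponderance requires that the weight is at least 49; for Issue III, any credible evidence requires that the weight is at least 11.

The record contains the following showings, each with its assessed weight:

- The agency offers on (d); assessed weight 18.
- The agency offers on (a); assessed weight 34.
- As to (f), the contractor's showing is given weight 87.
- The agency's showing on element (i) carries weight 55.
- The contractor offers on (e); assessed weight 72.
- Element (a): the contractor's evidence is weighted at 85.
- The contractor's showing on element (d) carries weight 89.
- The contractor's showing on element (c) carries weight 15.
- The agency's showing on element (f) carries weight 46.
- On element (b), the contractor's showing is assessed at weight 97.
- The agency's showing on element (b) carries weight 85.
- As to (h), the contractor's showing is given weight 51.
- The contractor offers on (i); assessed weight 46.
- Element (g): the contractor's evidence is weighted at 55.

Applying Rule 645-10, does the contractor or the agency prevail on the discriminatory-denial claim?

— Issue I —
At Stage I.1 the contractor must meet a preponderance (weight is at least 51): on (a) the weight is 85 less the opposing 34 gives net 51, which does reach 51, so (a) meets the standard.
  Stage I.1 is satisfied; the contractor continues to bear the burden.
At Stage I.2 the contractor must meet a prima facie showing (weight is at least 15): on (b) the weight is 97 less the opposing 85 gives net 12, which does not reach 15, so (b) does not meet the standard; on (c) the weight is 15, ≥ 15, so (c) meets the standard.
  Not every element is met, so the contractor fails to carry Stage I.2.
So the agency prevails on this issue.
— Issue II —
At Stage II.1 the contractor must meet a substantially-more-likely showing (weight exceeds 73): on (d) the weight is 89 less the opposing 18 gives net 71, which does not exceed 73, so (d) does not meet the standard; on (e) the weight is 72, ≤ 73, so (e) does not meet the standard.
  Stage II.1 not carried; the contractor fails its burden.
So the agency prevails on this issue.
— Issue III —
Stage III.1 (contractor, a preponderance, weight is at least 49): (g) 55 ≥ 49 — meets; (h) 51 ≥ 49 — meets.
  Stage III.1 carried; the burden shifts to the agency.
Stage III.2 (agency, any credible evidence, weight is at least 11): (i) net 55−46=9 < 11 — fails.
  The agency does not carry Stage III.2.
So the contractor prevails on this issue.
Per-issue: Issue I → agency; Issue II → agency; Issue III → contractor. The contractor must prevail on a majority of issues; overall, the agency prevails.

agency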